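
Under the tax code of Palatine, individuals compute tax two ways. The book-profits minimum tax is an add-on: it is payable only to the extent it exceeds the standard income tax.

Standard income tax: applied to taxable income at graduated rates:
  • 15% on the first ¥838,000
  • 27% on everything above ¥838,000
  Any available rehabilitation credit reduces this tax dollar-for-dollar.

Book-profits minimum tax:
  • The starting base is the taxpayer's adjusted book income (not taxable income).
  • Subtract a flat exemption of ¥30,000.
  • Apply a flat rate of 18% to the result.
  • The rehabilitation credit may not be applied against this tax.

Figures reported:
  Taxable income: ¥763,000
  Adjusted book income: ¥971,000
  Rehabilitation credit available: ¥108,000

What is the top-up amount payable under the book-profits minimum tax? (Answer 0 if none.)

¥162,930

Book-profits minimum tax:
  Base (adjusted book income): ¥971,000
  Less exemption ¥30,000 → base ¥941,000
  ¥941,000 × 18% = ¥169,380

Standard income tax:
  ¥763,000 × 15% = ¥114,450
  Less rehabilitation credit ¥108,000 → ¥6,450

Excess of book-profits minimum tax over standard income tax: ¥169,380 − ¥6,450 = ¥162,930.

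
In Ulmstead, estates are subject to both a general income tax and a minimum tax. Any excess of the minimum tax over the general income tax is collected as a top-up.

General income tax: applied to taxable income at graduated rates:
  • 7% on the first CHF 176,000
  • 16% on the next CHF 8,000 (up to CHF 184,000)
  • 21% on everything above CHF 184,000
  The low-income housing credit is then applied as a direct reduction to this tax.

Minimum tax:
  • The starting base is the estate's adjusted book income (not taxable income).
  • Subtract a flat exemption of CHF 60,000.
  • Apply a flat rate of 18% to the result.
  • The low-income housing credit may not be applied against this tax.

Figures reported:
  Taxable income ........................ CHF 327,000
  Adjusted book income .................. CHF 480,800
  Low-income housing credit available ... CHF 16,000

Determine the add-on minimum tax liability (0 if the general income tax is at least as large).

Minimum tax:
  Base (adjusted book income): CHF 480,800
  Less exemption CHF 60,000 → base CHF 420,800
  CHF 420,800 × 18% = CHF 75,744

General income tax:
  CHF 176,000 × 7% = CHF 12,320
  CHF 8,000 × 16% = CHF 1,280
  CHF 143,000 × 21% = CHF 30,030
  → CHF 43,630
  Less low-income housing credit CHF 16,000 → CHF 27,630

Excess of minimum tax over general income tax: CHF 75,744 − CHF 27,630 = CHF 48,114.

CHF 48,114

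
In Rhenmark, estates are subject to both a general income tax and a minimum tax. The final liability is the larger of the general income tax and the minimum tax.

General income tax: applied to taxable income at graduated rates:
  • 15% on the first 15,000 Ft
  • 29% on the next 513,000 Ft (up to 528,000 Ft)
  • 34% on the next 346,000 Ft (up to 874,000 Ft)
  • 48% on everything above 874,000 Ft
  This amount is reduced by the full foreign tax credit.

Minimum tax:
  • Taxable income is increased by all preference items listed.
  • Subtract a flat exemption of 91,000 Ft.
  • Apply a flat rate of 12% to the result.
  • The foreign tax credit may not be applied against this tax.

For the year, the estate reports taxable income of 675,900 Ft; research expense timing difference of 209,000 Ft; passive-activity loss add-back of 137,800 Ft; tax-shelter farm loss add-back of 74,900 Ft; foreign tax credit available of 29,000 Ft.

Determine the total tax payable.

172,306 Ft

General income tax:
  15,000 Ft × 15% = 2,250 Ft
  513,000 Ft × 29% = 148,770 Ft
  147,900 Ft × 34% = 50,286 Ft
  → 201,306 Ft
  Less foreign tax credit 29,000 Ft → 172,306 Ft

Minimum tax:
  Adjusted income: 675,900 Ft + 209,000 Ft + 137,800 Ft + 74,900 Ft = 1,097,600 Ft
  Less exemption 91,000 Ft → base 1,006,600 Ft
  1,006,600 Ft × 12% = 120,792 Ft

172,306 Ft > 120,792 Ft, so the general income tax governs.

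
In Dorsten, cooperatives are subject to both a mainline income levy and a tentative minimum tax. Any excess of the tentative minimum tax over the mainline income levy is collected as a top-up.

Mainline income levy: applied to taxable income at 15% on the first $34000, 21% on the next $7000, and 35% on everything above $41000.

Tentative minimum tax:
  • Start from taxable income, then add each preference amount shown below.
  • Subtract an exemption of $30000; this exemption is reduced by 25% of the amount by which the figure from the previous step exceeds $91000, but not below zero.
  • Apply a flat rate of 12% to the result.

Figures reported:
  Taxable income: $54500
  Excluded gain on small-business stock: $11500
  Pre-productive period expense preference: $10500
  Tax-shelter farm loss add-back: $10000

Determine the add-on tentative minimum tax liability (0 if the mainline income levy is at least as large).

Mainline income levy:
  $34000 × 15% = $5100
  $7000 × 21% = $1470
  $13500 × 35% = $4725
  → $11295

Tentative minimum tax:
  Adjusted income: $54500 + $11500 + $10500 + $10000 = $86500
  Exemption: $86500 ≤ $91000, so full $30000 applies
  Base: $86500 − $30000 = $56500
  $56500 × 12% = $6780

$6780 ≤ $11295, so no add-on is due.

$0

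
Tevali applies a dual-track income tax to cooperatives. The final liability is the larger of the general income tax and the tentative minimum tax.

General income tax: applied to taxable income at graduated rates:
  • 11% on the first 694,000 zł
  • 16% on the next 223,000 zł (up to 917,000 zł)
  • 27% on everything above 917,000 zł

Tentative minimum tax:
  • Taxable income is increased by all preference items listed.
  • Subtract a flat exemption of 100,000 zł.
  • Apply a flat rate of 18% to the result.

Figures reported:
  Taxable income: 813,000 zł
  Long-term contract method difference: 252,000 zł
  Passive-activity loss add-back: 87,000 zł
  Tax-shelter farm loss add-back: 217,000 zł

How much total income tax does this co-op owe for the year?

228,420 zł

Tentative minimum tax:
  Adjusted income: 813,000 zł + 252,000 zł + 87,000 zł + 217,000 zł = 1,369,000 zł
  Less exemption 100,000 zł → base 1,269,000 zł
  1,269,000 zł × 18% = 228,420 zł

General income tax:
  694,000 zł × 11% = 76,340 zł
  119,000 zł × 16% = 19,040 zł
  → 95,380 zł

228,420 zł > 95,380 zł, so the tentative minimum tax is the binding amount.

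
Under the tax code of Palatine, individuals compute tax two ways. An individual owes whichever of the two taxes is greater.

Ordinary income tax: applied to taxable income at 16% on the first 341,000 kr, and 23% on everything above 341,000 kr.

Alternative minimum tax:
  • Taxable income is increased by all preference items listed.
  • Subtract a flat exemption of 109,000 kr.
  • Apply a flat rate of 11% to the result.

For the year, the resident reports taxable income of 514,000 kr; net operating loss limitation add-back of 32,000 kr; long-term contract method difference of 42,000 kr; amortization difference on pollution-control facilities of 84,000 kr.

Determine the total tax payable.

Alternative minimum tax:
  Adjusted income: 514,000 kr + 32,000 kr + 42,000 kr + 84,000 kr = 672,000 kr
  Less exemption 109,000 kr → base 563,000 kr
  563,000 kr × 11% = 61,930 kr

Ordinary income tax:
  341,000 kr × 16% = 54,560 kr
  173,000 kr × 23% = 39,790 kr
  → 94,350 kr

94,350 kr > 61,930 kr, so the ordinary income tax governs.

94,350 kr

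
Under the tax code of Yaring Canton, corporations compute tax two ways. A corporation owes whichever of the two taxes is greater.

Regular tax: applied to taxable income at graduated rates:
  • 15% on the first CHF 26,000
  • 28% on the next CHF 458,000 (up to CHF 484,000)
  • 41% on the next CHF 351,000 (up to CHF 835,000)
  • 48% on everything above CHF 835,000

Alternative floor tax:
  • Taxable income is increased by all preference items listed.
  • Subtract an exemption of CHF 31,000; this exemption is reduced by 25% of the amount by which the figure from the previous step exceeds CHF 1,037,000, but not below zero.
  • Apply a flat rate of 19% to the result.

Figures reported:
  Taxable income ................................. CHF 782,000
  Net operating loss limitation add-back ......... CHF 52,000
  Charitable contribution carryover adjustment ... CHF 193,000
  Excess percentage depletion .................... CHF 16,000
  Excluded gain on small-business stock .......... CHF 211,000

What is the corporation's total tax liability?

Regular tax:
  CHF 26,000 × 15% = CHF 3,900
  CHF 458,000 × 28% = CHF 128,240
  CHF 298,000 × 41% = CHF 122,180
  → CHF 254,320

Alternative floor tax:
  Adjusted income: CHF 782,000 + CHF 52,000 + CHF 193,000 + CHF 16,000 + CHF 211,000 = CHF 1,254,000
  Exemption: 25% × (CHF 1,254,000 − CHF 1,037,000) = CHF 54,250 ≥ CHF 31,000, so the exemption is fully phased out
  Base: CHF 1,254,000 − CHF 0 = CHF 1,254,000
  CHF 1,254,000 × 19% = CHF 238,260

CHF 254,320 > CHF 238,260, so the regular tax governs.

CHF 254,320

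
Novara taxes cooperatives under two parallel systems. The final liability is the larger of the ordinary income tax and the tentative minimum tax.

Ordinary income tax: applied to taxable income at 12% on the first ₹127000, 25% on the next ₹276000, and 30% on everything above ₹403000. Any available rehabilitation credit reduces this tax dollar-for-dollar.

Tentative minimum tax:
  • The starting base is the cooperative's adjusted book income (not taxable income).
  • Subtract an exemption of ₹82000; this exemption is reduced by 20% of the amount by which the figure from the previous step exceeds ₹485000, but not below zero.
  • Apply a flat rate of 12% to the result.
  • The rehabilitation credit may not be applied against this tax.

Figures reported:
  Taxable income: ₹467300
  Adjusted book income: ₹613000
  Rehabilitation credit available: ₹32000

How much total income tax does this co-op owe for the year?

₹71530

Ordinary income tax:
  ₹127000 × 12% = ₹15240
  ₹276000 × 25% = ₹69000
  ₹64300 × 30% = ₹19290
  → ₹103530
  Less rehabilitation credit ₹32000 → ₹71530

Tentative minimum tax:
  Base (adjusted book income): ₹613000
  Exemption: ₹82000 − 20% × (₹613000 − ₹485000) = ₹82000 − ₹25600 = ₹56400
  Base: ₹613000 − ₹56400 = ₹556600
  ₹556600 × 12% = ₹66792

₹71530 > ₹66792, so the ordinary income tax governs.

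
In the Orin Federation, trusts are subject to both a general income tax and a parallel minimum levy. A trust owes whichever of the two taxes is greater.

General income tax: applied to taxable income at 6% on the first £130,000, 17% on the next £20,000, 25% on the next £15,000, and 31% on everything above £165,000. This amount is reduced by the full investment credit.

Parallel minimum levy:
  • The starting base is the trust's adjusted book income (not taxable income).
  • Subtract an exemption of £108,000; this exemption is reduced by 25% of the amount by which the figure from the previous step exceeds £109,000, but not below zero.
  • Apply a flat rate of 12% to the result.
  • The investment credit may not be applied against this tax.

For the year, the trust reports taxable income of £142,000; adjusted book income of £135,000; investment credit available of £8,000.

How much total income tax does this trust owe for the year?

£4,020

Parallel minimum levy:
  Base (adjusted book income): £135,000
  Exemption: £108,000 − 25% × (£135,000 − £109,000) = £108,000 − £6,500 = £101,500
  Base: £135,000 − £101,500 = £33,500
  £33,500 × 12% = £4,020

General income tax:
  £130,000 × 6% = £7,800
  £12,000 × 17% = £2,040
  → £9,840
  Less investment credit £8,000 → £1,840

£4,020 > £1,840, so the parallel minimum levy is the binding amount.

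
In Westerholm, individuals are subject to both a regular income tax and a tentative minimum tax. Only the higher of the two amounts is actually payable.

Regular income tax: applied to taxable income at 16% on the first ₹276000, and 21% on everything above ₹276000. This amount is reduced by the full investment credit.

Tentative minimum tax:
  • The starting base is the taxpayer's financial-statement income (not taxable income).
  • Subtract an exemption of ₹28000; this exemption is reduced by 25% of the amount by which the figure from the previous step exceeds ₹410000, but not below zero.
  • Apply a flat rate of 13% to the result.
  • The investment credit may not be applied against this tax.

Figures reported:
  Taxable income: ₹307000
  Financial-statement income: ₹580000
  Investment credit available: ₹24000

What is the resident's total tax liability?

Tentative minimum tax:
  Base (financial-statement income): ₹580000
  Exemption: 25% × (₹580000 − ₹410000) = ₹42500 ≥ ₹28000, so the exemption is fully phased out
  Base: ₹580000 − ₹0 = ₹580000
  ₹580000 × 13% = ₹75400

Regular income tax:
  ₹276000 × 16% = ₹44160
  ₹31000 × 21% = ₹6510
  → ₹50670
  Less investment credit ₹24000 → ₹26670

₹75400 > ₹26670, so the tentative minimum tax is the binding amount.

₹75400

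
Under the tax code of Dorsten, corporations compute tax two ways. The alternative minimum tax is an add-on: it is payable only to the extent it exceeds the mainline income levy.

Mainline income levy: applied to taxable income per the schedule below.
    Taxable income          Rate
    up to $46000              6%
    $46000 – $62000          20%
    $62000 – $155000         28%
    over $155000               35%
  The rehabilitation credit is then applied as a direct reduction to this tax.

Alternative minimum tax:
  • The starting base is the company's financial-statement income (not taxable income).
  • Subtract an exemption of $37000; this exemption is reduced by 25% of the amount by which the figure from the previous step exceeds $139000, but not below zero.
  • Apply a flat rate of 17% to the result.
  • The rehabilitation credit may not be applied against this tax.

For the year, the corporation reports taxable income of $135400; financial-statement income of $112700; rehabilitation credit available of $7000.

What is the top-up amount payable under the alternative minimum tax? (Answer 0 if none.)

$0

Alternative minimum tax:
  Base (financial-statement income): $112700
  Exemption: $112700 ≤ $139000, so full $37000 applies
  Base: $112700 − $37000 = $75700
  $75700 × 17% = $12869

Mainline income levy:
  $46000 × 6% = $2760
  $16000 × 20% = $3200
  $73400 × 28% = $20552
  → $26512
  Less rehabilitation credit $7000 → $19512

$12869 ≤ $19512, so no add-on is due.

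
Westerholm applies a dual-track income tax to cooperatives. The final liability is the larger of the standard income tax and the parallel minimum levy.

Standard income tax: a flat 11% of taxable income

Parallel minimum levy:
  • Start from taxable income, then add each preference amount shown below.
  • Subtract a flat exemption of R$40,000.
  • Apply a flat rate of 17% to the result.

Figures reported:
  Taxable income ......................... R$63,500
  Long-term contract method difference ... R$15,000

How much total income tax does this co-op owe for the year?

Standard income tax:
  R$63,500 × 11% = R$6,985

Parallel minimum levy:
  Adjusted income: R$63,500 + R$15,000 = R$78,500
  Less exemption R$40,000 → base R$38,500
  R$38,500 × 17% = R$6,545

R$6,985 > R$6,545, so the standard income tax governs.

R$6,985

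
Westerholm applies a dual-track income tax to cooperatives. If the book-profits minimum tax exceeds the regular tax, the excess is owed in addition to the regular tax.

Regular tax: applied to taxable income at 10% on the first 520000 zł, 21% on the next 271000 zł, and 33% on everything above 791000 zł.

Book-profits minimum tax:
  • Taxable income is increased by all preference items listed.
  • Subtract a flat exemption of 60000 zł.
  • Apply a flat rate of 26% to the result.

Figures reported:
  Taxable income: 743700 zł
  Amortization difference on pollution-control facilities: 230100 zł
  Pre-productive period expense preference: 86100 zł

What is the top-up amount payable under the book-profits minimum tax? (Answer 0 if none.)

160997 zł

Regular tax:
  520000 zł × 10% = 52000 zł
  223700 zł × 21% = 46977 zł
  → 98977 zł

Book-profits minimum tax:
  Adjusted income: 743700 zł + 230100 zł + 86100 zł = 1059900 zł
  Less exemption 60000 zł → base 999900 zł
  999900 zł × 26% = 259974 zł

Excess of book-profits minimum tax over regular tax: 259974 zł − 98977 zł = 160997 zł.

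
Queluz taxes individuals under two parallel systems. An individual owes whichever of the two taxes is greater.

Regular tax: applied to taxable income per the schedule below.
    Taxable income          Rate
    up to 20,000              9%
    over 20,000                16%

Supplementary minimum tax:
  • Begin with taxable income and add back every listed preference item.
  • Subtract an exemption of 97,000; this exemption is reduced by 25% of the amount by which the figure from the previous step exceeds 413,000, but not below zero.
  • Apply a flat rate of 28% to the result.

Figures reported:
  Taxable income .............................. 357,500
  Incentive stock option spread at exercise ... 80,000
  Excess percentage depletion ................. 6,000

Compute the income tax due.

Regular tax:
  20,000 × 9% = 1,800
  337,500 × 16% = 54,000
  → 55,800

Supplementary minimum tax:
  Adjusted income: 357,500 + 80,000 + 6,000 = 443,500
  Exemption: 97,000 − 25% × (443,500 − 413,000) = 97,000 − 7,625 = 89,375
  Base: 443,500 − 89,375 = 354,125
  354,125 × 28% = 99,155

99,155 > 55,800, so the supplementary minimum tax is the binding amount.

99,155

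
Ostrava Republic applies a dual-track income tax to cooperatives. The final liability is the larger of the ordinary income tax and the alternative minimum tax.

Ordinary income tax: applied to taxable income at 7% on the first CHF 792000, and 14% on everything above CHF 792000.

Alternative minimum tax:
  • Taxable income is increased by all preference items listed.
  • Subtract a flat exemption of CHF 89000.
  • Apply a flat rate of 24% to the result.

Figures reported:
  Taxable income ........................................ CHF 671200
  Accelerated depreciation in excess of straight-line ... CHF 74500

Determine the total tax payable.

CHF 157608

Alternative minimum tax:
  Adjusted income: CHF 671200 + CHF 74500 = CHF 745700
  Less exemption CHF 89000 → base CHF 656700
  CHF 656700 × 24% = CHF 157608

Ordinary income tax:
  CHF 671200 × 7% = CHF 46984

CHF 157608 > CHF 46984, so the alternative minimum tax is the binding amount.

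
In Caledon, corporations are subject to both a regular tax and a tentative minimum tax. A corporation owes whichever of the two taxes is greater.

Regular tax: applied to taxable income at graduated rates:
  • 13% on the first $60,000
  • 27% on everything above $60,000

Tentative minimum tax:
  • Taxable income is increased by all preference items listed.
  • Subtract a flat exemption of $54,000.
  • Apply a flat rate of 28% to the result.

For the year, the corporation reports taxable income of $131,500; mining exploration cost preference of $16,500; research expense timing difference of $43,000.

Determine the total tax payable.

Tentative minimum tax:
  Adjusted income: $131,500 + $16,500 + $43,000 = $191,000
  Less exemption $54,000 → base $137,000
  $137,000 × 28% = $38,360

Regular tax:
  $60,000 × 13% = $7,800
  $71,500 × 27% = $19,305
  → $27,105

$38,360 > $27,105, so the tentative minimum tax is the binding amount.

$38,360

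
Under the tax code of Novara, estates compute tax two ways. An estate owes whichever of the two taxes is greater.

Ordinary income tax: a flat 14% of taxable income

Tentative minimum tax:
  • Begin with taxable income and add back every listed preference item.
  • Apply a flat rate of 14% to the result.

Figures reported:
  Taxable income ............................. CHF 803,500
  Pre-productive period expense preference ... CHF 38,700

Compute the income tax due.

CHF 117,908

Tentative minimum tax:
  Adjusted income: CHF 803,500 + CHF 38,700 = CHF 842,200
  CHF 842,200 × 14% = CHF 117,908

Ordinary income tax:
  CHF 803,500 × 14% = CHF 112,490

CHF 117,908 > CHF 112,490, so the tentative minimum tax is the binding amount.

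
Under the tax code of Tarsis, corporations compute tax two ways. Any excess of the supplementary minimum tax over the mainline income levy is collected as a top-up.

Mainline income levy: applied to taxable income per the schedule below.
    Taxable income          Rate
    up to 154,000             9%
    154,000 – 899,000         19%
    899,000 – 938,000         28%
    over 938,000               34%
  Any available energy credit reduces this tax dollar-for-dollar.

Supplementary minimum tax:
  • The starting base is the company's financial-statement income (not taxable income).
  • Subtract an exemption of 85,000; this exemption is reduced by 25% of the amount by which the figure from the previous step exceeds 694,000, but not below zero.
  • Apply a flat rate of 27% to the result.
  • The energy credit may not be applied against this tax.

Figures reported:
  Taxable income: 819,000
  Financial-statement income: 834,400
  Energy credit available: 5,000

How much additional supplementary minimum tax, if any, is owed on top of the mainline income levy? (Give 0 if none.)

76,605

Supplementary minimum tax:
  Base (financial-statement income): 834,400
  Exemption: 85,000 − 25% × (834,400 − 694,000) = 85,000 − 35,100 = 49,900
  Base: 834,400 − 49,900 = 784,500
  784,500 × 27% = 211,815

Mainline income levy:
  154,000 × 9% = 13,860
  665,000 × 19% = 126,350
  → 140,210
  Less energy credit 5,000 → 135,210

Excess of supplementary minimum tax over mainline income levy: 211,815 − 135,210 = 76,605.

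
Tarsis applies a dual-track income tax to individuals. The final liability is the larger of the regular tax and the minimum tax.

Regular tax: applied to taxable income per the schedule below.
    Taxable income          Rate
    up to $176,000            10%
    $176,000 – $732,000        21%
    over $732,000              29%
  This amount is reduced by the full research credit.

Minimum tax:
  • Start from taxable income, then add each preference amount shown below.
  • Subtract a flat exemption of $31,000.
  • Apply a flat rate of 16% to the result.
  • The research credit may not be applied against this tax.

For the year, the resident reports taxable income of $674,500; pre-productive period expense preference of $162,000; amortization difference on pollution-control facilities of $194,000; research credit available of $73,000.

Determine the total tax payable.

Regular tax:
  $176,000 × 10% = $17,600
  $498,500 × 21% = $104,685
  → $122,285
  Less research credit $73,000 → $49,285

Minimum tax:
  Adjusted income: $674,500 + $162,000 + $194,000 = $1,030,500
  Less exemption $31,000 → base $999,500
  $999,500 × 16% = $159,920

$159,920 > $49,285, so the minimum tax is the binding amount.

$159,920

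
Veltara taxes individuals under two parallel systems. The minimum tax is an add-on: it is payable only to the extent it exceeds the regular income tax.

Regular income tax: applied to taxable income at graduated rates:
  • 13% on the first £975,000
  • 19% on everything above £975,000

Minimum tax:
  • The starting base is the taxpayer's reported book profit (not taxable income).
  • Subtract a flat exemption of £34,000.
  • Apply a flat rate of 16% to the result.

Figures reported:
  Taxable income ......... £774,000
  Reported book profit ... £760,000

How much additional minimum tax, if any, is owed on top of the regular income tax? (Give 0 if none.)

Minimum tax:
  Base (reported book profit): £760,000
  Less exemption £34,000 → base £726,000
  £726,000 × 16% = £116,160

Regular income tax:
  £774,000 × 13% = £100,620

Excess of minimum tax over regular income tax: £116,160 − £100,620 = £15,540.

£15,540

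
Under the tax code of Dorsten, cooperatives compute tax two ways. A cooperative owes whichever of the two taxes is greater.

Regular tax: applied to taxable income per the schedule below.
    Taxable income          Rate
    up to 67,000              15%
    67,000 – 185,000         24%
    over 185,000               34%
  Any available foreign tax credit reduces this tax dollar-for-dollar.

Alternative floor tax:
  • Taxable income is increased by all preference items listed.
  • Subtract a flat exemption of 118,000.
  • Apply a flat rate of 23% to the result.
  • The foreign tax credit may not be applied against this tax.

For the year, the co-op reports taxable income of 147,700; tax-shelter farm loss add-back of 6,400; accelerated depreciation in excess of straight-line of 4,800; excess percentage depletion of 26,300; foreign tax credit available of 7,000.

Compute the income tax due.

Alternative floor tax:
  Adjusted income: 147,700 + 6,400 + 4,800 + 26,300 = 185,200
  Less exemption 118,000 → base 67,200
  67,200 × 23% = 15,456

Regular tax:
  67,000 × 15% = 10,050
  80,700 × 24% = 19,368
  → 29,418
  Less foreign tax credit 7,000 → 22,418

22,418 > 15,456, so the regular tax governs.

22,418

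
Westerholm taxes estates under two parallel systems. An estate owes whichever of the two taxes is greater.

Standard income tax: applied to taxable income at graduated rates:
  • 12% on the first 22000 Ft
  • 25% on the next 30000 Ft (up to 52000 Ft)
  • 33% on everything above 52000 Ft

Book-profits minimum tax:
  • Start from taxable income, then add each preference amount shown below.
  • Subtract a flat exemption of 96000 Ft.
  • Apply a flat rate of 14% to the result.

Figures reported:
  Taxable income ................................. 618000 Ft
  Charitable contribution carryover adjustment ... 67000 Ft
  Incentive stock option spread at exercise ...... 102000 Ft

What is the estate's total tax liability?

196920 Ft

Standard income tax:
  22000 Ft × 12% = 2640 Ft
  30000 Ft × 25% = 7500 Ft
  566000 Ft × 33% = 186780 Ft
  → 196920 Ft

Book-profits minimum tax:
  Adjusted income: 618000 Ft + 67000 Ft + 102000 Ft = 787000 Ft
  Less exemption 96000 Ft → base 691000 Ft
  691000 Ft × 14% = 96740 Ft

196920 Ft > 96740 Ft, so the standard income tax governs.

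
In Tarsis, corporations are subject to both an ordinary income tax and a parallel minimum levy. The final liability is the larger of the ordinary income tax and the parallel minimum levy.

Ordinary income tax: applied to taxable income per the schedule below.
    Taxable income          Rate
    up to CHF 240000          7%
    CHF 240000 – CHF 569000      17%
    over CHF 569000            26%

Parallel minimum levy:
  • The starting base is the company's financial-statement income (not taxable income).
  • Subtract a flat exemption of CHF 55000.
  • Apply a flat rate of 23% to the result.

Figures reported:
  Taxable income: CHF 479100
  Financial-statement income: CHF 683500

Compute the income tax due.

Parallel minimum levy:
  Base (financial-statement income): CHF 683500
  Less exemption CHF 55000 → base CHF 628500
  CHF 628500 × 23% = CHF 144555

Ordinary income tax:
  CHF 240000 × 7% = CHF 16800
  CHF 239100 × 17% = CHF 40647
  → CHF 57447

CHF 144555 > CHF 57447, so the parallel minimum levy is the binding amount.

CHF 144555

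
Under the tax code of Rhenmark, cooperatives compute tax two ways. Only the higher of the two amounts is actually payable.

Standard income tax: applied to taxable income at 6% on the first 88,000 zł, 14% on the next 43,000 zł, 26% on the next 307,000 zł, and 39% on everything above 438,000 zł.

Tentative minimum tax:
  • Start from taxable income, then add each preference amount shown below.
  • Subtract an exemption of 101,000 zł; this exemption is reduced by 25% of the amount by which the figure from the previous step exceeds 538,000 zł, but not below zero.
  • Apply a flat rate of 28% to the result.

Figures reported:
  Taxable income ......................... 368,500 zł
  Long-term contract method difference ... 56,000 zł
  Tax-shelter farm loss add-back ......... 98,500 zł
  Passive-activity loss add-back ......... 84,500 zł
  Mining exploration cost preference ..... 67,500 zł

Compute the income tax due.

170,310 zł

Tentative minimum tax:
  Adjusted income: 368,500 zł + 56,000 zł + 98,500 zł + 84,500 zł + 67,500 zł = 675,000 zł
  Exemption: 101,000 zł − 25% × (675,000 zł − 538,000 zł) = 101,000 zł − 34,250 zł = 66,750 zł
  Base: 675,000 zł − 66,750 zł = 608,250 zł
  608,250 zł × 28% = 170,310 zł

Standard income tax:
  88,000 zł × 6% = 5,280 zł
  43,000 zł × 14% = 6,020 zł
  237,500 zł × 26% = 61,750 zł
  → 73,050 zł

170,310 zł > 73,050 zł, so the tentative minimum tax is the binding amount.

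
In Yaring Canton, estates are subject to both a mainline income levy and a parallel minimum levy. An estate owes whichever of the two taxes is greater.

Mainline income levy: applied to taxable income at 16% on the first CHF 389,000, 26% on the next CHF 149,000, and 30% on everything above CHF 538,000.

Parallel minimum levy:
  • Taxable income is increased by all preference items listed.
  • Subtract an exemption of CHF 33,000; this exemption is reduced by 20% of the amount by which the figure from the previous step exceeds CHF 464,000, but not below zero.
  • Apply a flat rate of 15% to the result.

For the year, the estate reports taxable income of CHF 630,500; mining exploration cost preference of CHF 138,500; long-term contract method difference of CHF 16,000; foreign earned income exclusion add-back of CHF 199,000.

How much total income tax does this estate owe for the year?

CHF 147,600

Parallel minimum levy:
  Adjusted income: CHF 630,500 + CHF 138,500 + CHF 16,000 + CHF 199,000 = CHF 984,000
  Exemption: 20% × (CHF 984,000 − CHF 464,000) = CHF 104,000 ≥ CHF 33,000, so the exemption is fully phased out
  Base: CHF 984,000 − CHF 0 = CHF 984,000
  CHF 984,000 × 15% = CHF 147,600

Mainline income levy:
  CHF 389,000 × 16% = CHF 62,240
  CHF 149,000 × 26% = CHF 38,740
  CHF 92,500 × 30% = CHF 27,750
  → CHF 128,730

CHF 147,600 > CHF 128,730, so the parallel minimum levy is the binding amount.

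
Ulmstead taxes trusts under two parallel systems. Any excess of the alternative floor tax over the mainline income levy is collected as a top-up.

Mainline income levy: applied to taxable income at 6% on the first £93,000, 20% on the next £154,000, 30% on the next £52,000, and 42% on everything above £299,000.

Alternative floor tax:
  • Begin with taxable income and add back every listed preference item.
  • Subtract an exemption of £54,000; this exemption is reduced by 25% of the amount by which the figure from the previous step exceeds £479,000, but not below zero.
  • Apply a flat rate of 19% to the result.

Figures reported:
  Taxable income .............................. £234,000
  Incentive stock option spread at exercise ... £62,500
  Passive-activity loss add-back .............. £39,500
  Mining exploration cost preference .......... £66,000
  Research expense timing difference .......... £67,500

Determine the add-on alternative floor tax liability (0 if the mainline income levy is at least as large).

Mainline income levy:
  £93,000 × 6% = £5,580
  £141,000 × 20% = £28,200
  → £33,780

Alternative floor tax:
  Adjusted income: £234,000 + £62,500 + £39,500 + £66,000 + £67,500 = £469,500
  Exemption: £469,500 ≤ £479,000, so full £54,000 applies
  Base: £469,500 − £54,000 = £415,500
  £415,500 × 19% = £78,945

Excess of alternative floor tax over mainline income levy: £78,945 − £33,780 = £45,165.

£45,165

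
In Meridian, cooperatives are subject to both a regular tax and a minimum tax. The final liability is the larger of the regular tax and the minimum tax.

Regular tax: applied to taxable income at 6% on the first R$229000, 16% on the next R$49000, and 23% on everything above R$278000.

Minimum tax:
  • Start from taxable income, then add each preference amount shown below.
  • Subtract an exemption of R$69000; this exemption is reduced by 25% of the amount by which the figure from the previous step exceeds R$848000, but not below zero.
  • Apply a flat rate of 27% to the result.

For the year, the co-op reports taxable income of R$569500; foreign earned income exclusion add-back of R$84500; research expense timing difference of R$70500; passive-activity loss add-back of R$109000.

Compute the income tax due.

Regular tax:
  R$229000 × 6% = R$13740
  R$49000 × 16% = R$7840
  R$291500 × 23% = R$67045
  → R$88625

Minimum tax:
  Adjusted income: R$569500 + R$84500 + R$70500 + R$109000 = R$833500
  Exemption: R$833500 ≤ R$848000, so full R$69000 applies
  Base: R$833500 − R$69000 = R$764500
  R$764500 × 27% = R$206415

R$206415 > R$88625, so the minimum tax is the binding amount.

R$206415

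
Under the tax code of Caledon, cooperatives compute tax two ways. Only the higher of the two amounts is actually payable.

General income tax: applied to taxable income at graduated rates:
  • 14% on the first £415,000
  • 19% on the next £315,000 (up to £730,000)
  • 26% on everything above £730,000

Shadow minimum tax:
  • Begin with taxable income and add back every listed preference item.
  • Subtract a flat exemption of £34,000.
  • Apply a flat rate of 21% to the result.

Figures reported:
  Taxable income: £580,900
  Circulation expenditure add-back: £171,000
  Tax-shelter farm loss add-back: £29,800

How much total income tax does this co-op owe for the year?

£157,017

Shadow minimum tax:
  Adjusted income: £580,900 + £171,000 + £29,800 = £781,700
  Less exemption £34,000 → base £747,700
  £747,700 × 21% = £157,017

General income tax:
  £415,000 × 14% = £58,100
  £165,900 × 19% = £31,521
  → £89,621

£157,017 > £89,621, so the shadow minimum tax is the binding amount.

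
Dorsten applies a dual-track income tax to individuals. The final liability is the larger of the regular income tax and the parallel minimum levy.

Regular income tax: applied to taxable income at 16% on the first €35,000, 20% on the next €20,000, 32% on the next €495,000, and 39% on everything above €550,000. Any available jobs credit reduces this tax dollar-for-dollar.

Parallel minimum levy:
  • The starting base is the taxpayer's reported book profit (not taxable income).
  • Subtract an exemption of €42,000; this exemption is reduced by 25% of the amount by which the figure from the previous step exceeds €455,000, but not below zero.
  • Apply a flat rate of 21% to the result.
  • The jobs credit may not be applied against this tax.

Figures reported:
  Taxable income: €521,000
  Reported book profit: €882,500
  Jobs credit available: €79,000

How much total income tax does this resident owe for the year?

€185,325

Regular income tax:
  €35,000 × 16% = €5,600
  €20,000 × 20% = €4,000
  €466,000 × 32% = €149,120
  → €158,720
  Less jobs credit €79,000 → €79,720

Parallel minimum levy:
  Base (reported book profit): €882,500
  Exemption: 25% × (€882,500 − €455,000) = €106,875 ≥ €42,000, so the exemption is fully phased out
  Base: €882,500 − €0 = €882,500
  €882,500 × 21% = €185,325

€185,325 > €79,720, so the parallel minimum levy is the binding amount.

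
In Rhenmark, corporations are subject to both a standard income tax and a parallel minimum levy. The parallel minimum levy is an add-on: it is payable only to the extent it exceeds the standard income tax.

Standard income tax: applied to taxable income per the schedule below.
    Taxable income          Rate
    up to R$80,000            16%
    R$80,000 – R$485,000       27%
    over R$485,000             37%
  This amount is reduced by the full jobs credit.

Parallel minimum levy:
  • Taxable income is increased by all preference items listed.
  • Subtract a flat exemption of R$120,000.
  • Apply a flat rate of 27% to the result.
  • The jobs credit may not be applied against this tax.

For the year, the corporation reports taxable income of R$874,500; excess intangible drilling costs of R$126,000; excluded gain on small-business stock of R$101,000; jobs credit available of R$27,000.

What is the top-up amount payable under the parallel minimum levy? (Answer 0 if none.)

R$25,740

Standard income tax:
  R$80,000 × 16% = R$12,800
  R$405,000 × 27% = R$109,350
  R$389,500 × 37% = R$144,115
  → R$266,265
  Less jobs credit R$27,000 → R$239,265

Parallel minimum levy:
  Adjusted income: R$874,500 + R$126,000 + R$101,000 = R$1,101,500
  Less exemption R$120,000 → base R$981,500
  R$981,500 × 27% = R$265,005

Excess of parallel minimum levy over standard income tax: R$265,005 − R$239,265 = R$25,740.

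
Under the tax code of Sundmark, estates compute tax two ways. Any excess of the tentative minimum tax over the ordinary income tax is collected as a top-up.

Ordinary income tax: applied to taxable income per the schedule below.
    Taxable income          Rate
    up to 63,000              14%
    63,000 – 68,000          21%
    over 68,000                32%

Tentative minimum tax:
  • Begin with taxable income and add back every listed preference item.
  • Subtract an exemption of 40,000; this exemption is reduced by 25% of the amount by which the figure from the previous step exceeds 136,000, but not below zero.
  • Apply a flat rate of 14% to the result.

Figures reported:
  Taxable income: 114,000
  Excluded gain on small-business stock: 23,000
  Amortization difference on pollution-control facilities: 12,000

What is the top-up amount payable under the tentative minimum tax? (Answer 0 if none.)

Ordinary income tax:
  63,000 × 14% = 8,820
  5,000 × 21% = 1,050
  46,000 × 32% = 14,720
  → 24,590

Tentative minimum tax:
  Adjusted income: 114,000 + 23,000 + 12,000 = 149,000
  Exemption: 40,000 − 25% × (149,000 − 136,000) = 40,000 − 3,250 = 36,750
  Base: 149,000 − 36,750 = 112,250
  112,250 × 14% = 15,715

15,715 ≤ 24,590, so no add-on is due.

0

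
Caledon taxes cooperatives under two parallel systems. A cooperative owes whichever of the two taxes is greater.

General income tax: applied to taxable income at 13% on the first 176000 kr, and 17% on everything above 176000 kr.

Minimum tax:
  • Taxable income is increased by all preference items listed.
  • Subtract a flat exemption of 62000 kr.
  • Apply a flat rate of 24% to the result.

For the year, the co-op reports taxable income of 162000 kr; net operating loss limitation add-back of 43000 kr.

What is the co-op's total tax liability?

Minimum tax:
  Adjusted income: 162000 kr + 43000 kr = 205000 kr
  Less exemption 62000 kr → base 143000 kr
  143000 kr × 24% = 34320 kr

General income tax:
  162000 kr × 13% = 21060 kr

34320 kr > 21060 kr, so the minimum tax is the binding amount.

34320 kr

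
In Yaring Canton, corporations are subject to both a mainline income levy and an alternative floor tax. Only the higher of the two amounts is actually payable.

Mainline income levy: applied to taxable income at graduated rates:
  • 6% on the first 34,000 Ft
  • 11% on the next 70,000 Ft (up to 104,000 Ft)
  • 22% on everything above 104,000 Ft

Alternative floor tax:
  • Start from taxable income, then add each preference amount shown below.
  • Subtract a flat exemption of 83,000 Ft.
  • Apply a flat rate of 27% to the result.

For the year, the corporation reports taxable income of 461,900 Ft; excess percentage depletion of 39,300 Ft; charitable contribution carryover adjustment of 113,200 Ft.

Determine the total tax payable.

143,478 Ft

Alternative floor tax:
  Adjusted income: 461,900 Ft + 39,300 Ft + 113,200 Ft = 614,400 Ft
  Less exemption 83,000 Ft → base 531,400 Ft
  531,400 Ft × 27% = 143,478 Ft

Mainline income levy:
  34,000 Ft × 6% = 2,040 Ft
  70,000 Ft × 11% = 7,700 Ft
  357,900 Ft × 22% = 78,738 Ft
  → 88,478 Ft

143,478 Ft > 88,478 Ft, so the alternative floor tax is the binding amount.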